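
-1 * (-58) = 58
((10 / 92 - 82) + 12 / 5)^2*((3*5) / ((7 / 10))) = 1002804267 / 7406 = 135404.30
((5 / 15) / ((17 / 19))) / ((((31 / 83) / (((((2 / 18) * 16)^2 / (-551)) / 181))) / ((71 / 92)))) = -0.00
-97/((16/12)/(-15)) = 4365/4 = 1091.25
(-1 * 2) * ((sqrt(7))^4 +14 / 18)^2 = -401408 / 81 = -4955.65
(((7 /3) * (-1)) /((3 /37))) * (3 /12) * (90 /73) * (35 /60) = -9065 /1752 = -5.17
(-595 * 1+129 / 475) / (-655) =282496 / 311125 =0.91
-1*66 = -66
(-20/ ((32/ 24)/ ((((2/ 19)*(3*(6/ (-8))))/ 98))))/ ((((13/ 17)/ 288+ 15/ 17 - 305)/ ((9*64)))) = -95178240/ 1386209657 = -0.07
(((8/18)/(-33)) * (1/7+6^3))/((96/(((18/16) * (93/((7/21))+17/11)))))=-9.57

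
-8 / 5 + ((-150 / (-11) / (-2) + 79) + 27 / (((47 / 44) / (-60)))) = -1446.01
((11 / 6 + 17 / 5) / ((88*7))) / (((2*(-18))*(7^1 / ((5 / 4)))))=-157 / 3725568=-0.00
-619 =-619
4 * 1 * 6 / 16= 3 / 2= 1.50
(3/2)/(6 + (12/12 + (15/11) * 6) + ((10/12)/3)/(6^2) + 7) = 10692/158167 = 0.07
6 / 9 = 2 / 3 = 0.67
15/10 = 3/2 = 1.50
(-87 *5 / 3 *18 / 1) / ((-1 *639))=290 / 71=4.08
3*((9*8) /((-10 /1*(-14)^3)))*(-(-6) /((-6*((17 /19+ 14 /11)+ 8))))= -0.00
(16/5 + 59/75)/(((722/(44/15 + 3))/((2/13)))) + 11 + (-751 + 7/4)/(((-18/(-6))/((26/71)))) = -4639687451/57669750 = -80.45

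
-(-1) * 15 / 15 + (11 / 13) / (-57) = 730 / 741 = 0.99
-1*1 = -1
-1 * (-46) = 46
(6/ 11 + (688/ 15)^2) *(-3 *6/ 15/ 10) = -5208134/ 20625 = -252.52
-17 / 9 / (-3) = 17 / 27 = 0.63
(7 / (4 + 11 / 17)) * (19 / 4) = 2261 / 316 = 7.16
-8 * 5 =-40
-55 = -55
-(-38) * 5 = 190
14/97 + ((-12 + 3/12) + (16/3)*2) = -1093/1164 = -0.94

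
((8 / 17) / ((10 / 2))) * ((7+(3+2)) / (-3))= -32 / 85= -0.38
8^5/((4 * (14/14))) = 8192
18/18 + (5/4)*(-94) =-233/2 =-116.50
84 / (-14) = -6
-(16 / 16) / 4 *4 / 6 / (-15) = 1 / 90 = 0.01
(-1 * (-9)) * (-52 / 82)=-234 / 41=-5.71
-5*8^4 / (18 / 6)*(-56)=1146880 / 3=382293.33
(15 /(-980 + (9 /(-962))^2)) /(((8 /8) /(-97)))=1346521020 /906935039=1.48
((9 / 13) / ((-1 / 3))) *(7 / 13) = -189 / 169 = -1.12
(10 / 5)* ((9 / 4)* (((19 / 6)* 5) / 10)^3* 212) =363527 / 96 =3786.74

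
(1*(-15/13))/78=-5/338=-0.01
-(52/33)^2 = -2704/1089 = -2.48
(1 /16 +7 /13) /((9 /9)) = 0.60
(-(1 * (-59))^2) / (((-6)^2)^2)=-3481 / 1296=-2.69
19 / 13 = 1.46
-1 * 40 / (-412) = 10 / 103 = 0.10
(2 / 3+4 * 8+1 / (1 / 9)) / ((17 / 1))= 125 / 51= 2.45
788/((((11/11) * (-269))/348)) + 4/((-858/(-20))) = -117631336/115401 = -1019.33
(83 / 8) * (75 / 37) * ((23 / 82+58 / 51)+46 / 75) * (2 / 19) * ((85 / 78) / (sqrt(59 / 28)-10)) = -1028123075 / 2054099918-29374945 * sqrt(413) / 8216399672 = -0.57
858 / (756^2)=143 / 95256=0.00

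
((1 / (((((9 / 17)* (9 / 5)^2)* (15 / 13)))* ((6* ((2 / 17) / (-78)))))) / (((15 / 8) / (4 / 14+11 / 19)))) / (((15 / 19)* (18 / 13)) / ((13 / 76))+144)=-949224835 / 5544583002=-0.17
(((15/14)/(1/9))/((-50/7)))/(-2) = 27/40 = 0.68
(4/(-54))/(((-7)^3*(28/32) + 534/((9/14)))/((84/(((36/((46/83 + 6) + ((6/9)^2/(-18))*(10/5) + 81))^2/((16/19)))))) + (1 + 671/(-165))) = 22149824449600/537409206881973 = 0.04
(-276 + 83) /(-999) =193 /999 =0.19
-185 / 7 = -26.43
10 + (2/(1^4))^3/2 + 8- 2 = 20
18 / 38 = 9 / 19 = 0.47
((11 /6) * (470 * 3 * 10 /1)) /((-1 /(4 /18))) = -51700 /9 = -5744.44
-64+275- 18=193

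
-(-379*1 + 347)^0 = -1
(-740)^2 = 547600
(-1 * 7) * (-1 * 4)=28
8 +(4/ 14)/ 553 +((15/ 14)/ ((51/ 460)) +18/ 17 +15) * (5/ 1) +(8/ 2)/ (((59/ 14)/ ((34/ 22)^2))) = 65245737033/ 469796173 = 138.88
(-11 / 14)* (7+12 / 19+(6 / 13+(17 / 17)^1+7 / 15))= -389609 / 51870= -7.51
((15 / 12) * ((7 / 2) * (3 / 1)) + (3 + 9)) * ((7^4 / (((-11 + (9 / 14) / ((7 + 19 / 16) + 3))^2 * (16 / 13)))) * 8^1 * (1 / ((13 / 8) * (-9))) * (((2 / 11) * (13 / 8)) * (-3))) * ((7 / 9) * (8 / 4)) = 22983200040073 / 74444642316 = 308.73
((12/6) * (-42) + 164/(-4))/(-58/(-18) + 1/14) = -3150/83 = -37.95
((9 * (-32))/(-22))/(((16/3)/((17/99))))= 51/121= 0.42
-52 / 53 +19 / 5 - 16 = -3493 / 265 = -13.18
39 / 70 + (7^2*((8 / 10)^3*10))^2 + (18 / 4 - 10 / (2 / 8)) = 275213013 / 4375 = 62905.83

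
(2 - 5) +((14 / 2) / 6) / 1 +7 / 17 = -145 / 102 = -1.42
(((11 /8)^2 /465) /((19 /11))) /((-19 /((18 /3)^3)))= -11979 /447640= -0.03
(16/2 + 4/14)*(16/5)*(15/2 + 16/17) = 19024/85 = 223.81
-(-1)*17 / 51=1 / 3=0.33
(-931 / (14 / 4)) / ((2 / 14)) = -1862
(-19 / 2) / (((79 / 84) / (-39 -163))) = 2040.46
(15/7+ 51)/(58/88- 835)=-5456/85659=-0.06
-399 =-399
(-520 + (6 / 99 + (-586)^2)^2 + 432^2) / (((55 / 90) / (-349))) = -67343634245082.56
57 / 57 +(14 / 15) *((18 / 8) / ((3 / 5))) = 9 / 2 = 4.50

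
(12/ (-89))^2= 144/ 7921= 0.02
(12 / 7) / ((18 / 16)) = 32 / 21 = 1.52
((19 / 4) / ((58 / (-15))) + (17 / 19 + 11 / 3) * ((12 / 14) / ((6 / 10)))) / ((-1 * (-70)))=97897 / 1295952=0.08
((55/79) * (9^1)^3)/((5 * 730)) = 8019/57670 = 0.14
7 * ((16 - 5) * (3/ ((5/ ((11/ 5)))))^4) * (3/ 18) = 30438639/ 781250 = 38.96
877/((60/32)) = 7016/15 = 467.73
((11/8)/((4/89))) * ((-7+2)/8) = -4895/256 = -19.12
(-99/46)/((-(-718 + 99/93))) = -3069/1022350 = -0.00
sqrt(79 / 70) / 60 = sqrt(5530) / 4200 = 0.02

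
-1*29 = -29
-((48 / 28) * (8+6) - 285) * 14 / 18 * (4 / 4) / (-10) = -203 / 10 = -20.30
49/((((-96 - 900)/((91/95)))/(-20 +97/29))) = 0.78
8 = 8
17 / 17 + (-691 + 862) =172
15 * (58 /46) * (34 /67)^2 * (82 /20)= 2061726 /103247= 19.97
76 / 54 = 38 / 27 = 1.41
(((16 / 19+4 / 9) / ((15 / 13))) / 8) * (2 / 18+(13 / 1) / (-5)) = -8008 / 23085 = -0.35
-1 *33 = -33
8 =8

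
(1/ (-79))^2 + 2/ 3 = 12485/ 18723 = 0.67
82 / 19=4.32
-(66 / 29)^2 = -5.18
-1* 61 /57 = -61 /57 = -1.07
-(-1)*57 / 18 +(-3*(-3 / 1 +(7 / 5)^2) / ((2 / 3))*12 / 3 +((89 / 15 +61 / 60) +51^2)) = 788951 / 300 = 2629.84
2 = 2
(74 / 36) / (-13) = -0.16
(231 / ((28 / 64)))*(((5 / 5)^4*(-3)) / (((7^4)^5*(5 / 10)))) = -3168 / 79792266297612001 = -0.00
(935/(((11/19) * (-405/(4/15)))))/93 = -1292/112995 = -0.01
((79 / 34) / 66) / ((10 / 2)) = 79 / 11220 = 0.01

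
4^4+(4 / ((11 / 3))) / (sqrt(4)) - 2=2800 / 11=254.55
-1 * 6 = -6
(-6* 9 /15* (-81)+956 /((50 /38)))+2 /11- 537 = 481.34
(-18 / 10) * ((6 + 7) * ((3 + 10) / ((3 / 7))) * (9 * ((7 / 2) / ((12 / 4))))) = -74529 / 10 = -7452.90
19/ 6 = 3.17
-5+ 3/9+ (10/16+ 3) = -25/24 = -1.04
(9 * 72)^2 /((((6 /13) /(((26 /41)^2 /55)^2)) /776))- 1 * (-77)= 323282602958717 /8547927025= 37820.00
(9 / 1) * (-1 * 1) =-9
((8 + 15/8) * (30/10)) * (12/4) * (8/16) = 711/16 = 44.44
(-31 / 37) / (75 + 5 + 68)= -31 / 5476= -0.01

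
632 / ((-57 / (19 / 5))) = -632 / 15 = -42.13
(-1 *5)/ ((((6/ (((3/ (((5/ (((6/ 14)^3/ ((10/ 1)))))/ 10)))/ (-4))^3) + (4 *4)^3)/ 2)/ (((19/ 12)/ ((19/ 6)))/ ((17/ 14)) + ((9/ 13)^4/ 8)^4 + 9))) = 386257926822098566189008551895/ 14941235674423533564401235207651328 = 0.00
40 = 40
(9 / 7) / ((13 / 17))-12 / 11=591 / 1001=0.59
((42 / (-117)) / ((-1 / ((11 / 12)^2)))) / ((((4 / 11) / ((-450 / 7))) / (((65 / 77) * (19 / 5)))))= -57475 / 336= -171.06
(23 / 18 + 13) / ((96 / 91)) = 23387 / 1728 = 13.53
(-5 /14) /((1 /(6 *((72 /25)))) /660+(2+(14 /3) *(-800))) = 0.00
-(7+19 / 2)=-33 / 2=-16.50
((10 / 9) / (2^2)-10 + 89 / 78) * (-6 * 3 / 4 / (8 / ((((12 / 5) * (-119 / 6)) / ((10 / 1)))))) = -29869 / 1300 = -22.98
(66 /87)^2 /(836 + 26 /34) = 8228 /11963225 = 0.00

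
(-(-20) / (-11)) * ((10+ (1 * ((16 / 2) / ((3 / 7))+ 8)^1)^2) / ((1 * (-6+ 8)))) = -5900 / 9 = -655.56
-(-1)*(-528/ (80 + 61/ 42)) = -2016/ 311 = -6.48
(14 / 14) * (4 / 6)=2 / 3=0.67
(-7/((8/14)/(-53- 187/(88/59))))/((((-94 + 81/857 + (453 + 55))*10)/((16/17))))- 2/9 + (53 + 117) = 978338911/5745660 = 170.27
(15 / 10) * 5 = 15 / 2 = 7.50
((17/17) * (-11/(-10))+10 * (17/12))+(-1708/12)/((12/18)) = -5947/30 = -198.23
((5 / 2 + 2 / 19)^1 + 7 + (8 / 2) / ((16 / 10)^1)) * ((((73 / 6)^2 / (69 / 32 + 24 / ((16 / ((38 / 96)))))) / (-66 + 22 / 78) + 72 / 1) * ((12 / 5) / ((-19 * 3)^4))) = 1107755624 / 5654501387667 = 0.00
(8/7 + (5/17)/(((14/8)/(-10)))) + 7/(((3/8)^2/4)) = 212672/1071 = 198.57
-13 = -13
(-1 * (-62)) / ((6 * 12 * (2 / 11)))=4.74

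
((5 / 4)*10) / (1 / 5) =125 / 2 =62.50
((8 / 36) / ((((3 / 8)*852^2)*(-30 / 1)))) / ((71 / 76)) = -38 / 1304585595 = -0.00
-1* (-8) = 8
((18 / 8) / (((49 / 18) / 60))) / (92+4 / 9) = 10935 / 20384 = 0.54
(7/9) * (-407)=-2849/9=-316.56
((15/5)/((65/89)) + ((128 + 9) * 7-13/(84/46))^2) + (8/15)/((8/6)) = 906081.86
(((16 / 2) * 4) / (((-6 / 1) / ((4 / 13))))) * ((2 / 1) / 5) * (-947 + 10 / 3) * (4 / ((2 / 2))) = 1449472 / 585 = 2477.73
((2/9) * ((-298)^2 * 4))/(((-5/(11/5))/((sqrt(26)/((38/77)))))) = -300867952 * sqrt(26)/4275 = -358861.18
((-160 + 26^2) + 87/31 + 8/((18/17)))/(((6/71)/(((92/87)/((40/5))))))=239814215/291276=823.32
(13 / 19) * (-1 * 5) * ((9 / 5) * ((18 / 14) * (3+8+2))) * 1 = -13689 / 133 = -102.92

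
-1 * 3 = -3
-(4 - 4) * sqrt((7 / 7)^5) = 0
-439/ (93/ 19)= -8341/ 93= -89.69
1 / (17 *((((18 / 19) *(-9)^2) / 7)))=0.01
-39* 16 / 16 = -39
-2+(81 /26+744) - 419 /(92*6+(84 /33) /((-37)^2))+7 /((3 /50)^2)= 2615057003029 /972573732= 2688.80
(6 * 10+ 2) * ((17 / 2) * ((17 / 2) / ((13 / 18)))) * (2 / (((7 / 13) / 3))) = 483786 / 7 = 69112.29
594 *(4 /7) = 2376 /7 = 339.43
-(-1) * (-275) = -275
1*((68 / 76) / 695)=17 / 13205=0.00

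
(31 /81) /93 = 1 /243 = 0.00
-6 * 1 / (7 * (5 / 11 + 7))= -33 / 287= -0.11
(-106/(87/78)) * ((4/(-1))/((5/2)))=22048/145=152.06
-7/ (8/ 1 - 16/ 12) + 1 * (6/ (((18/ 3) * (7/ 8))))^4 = 31499/ 48020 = 0.66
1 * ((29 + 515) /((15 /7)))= 3808 /15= 253.87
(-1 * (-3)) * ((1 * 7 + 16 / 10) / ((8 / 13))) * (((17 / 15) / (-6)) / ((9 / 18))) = -9503 / 600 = -15.84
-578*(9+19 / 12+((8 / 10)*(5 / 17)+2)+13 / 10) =-244817 / 30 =-8160.57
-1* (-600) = 600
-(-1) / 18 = 1 / 18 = 0.06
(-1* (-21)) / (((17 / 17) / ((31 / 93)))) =7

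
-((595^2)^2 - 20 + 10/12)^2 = -565507314271896007213225/36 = -15708536507552666867034.03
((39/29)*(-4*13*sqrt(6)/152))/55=-507*sqrt(6)/60610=-0.02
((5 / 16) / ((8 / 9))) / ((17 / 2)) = 45 / 1088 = 0.04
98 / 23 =4.26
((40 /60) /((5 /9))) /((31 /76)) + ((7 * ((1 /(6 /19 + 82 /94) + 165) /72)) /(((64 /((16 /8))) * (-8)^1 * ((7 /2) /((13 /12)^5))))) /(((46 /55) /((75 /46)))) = 384323184464145637 /133002618533314560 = 2.89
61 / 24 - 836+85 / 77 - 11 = -1558519 / 1848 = -843.35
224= 224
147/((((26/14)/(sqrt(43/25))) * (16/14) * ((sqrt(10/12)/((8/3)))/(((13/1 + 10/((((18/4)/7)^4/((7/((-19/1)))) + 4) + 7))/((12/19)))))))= 600999440937 * sqrt(1290)/3683384900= 5860.33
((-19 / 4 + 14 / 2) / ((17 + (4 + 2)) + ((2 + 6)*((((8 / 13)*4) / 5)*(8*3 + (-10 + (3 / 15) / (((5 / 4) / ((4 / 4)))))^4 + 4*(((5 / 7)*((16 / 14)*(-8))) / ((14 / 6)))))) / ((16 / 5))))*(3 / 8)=47028515625 / 645298864033696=0.00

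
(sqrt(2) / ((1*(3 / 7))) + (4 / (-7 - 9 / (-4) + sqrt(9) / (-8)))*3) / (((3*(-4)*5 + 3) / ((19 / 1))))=32 / 41 - 7*sqrt(2) / 9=-0.32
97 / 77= 1.26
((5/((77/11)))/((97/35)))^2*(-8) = -5000/9409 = -0.53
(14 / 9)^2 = 196 / 81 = 2.42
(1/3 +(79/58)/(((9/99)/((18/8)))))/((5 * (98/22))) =7447/4872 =1.53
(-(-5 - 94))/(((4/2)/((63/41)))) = 6237/82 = 76.06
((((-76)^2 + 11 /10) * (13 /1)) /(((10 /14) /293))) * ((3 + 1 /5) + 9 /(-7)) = 14743332513 /250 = 58973330.05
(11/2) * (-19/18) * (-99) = 2299/4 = 574.75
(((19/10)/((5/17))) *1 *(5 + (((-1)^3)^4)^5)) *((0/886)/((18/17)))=0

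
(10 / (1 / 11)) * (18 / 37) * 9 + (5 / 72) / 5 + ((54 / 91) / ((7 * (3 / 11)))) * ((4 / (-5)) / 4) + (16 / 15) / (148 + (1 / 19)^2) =218318049417673 / 453336516360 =481.58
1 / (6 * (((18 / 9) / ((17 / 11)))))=17 / 132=0.13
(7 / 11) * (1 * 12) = 84 / 11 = 7.64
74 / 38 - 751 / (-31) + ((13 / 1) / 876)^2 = 11829967957 / 451984464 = 26.17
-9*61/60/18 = -61/120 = -0.51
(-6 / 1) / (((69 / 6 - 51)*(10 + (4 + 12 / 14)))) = 0.01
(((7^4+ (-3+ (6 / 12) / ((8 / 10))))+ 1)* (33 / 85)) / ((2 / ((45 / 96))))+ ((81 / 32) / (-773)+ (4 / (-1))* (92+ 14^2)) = -6281810397 / 6728192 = -933.66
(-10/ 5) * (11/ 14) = -11/ 7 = -1.57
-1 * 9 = -9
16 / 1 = 16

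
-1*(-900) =900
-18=-18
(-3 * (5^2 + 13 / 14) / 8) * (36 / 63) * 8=-2178 / 49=-44.45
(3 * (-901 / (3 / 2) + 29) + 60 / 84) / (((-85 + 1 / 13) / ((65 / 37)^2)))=13731250 / 220409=62.30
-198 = -198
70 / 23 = 3.04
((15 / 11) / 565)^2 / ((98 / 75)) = 675 / 151414802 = 0.00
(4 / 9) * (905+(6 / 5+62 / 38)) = 114992 / 285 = 403.48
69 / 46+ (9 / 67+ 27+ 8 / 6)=12047 / 402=29.97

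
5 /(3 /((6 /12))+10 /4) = 10 /17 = 0.59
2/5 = 0.40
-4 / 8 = -1 / 2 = -0.50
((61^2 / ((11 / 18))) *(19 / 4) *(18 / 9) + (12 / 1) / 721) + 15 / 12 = 1835103427 / 31724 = 57845.90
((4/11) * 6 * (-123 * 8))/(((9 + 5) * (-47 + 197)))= -1968/1925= -1.02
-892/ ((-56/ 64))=7136/ 7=1019.43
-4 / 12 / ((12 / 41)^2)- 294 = -128689 / 432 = -297.89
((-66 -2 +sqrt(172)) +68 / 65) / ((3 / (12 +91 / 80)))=-235.77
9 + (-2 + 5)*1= 12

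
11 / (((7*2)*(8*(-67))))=-11 / 7504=-0.00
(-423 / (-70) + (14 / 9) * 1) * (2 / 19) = 4787 / 5985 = 0.80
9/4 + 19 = 85/4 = 21.25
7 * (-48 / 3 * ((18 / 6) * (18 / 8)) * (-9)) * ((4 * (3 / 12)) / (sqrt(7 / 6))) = 972 * sqrt(42) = 6299.28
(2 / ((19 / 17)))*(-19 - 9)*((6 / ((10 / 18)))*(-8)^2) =-3290112 / 95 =-34632.76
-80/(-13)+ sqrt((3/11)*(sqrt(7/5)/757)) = sqrt(24981)*5^(3/4)*7^(1/4)/41635+ 80/13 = 6.17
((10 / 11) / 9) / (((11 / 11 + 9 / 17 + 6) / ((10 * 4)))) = 425 / 792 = 0.54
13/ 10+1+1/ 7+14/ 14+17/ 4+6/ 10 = 1161/ 140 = 8.29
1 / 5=0.20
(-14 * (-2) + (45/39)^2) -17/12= 56611/2028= 27.91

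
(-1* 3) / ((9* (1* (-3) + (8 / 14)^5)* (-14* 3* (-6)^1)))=0.00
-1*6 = -6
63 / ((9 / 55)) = 385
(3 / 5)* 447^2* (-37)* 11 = -243966789 / 5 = -48793357.80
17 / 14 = 1.21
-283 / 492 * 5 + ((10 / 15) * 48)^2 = 502393 / 492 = 1021.12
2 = 2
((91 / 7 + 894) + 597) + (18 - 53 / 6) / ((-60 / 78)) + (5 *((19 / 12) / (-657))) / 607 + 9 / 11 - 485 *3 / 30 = 38017707547 / 26320734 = 1444.40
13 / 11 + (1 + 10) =134 / 11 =12.18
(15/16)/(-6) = -5/32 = -0.16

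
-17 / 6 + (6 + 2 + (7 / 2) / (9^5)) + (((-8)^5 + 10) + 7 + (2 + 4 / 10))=-9667334957 / 295245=-32743.43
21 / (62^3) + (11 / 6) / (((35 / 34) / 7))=44567651 / 3574920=12.47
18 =18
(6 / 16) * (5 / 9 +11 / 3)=1.58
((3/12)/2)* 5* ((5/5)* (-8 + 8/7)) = -30/7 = -4.29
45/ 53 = 0.85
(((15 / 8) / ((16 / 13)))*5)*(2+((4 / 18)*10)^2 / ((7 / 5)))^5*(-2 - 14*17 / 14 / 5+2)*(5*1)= -52200812728205153675 / 78136513903476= -668071.94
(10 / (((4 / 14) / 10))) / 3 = 350 / 3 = 116.67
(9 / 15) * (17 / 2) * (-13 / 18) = -221 / 60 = -3.68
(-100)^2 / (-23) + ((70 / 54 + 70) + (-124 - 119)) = -376628 / 621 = -606.49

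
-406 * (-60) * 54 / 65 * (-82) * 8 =-172585728 / 13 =-13275825.23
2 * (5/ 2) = 5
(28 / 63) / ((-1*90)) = -2 / 405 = -0.00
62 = 62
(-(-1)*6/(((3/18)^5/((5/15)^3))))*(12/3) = 6912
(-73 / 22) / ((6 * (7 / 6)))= -73 / 154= -0.47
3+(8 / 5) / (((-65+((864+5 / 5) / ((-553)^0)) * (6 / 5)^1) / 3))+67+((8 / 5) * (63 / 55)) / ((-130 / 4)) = 1216571266 / 17392375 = 69.95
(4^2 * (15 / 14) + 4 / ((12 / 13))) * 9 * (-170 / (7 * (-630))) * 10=74.51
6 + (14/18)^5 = 371101/59049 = 6.28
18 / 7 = 2.57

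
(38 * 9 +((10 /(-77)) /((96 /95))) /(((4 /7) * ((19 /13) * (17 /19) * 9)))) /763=110506337 /246552768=0.45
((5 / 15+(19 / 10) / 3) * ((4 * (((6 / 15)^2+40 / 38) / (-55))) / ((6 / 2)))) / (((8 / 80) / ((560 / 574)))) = -59392 / 214225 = -0.28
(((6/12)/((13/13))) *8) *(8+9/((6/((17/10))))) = 211/5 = 42.20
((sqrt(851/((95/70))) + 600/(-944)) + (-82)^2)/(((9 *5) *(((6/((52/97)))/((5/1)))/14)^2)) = 662480 *sqrt(226366)/14480451 + 262791572680/44965611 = 5866.05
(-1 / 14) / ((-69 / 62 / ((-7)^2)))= 217 / 69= 3.14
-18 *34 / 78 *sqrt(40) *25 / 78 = -850 *sqrt(10) / 169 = -15.90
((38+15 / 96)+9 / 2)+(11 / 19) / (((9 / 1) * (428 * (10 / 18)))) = 13875313 / 325280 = 42.66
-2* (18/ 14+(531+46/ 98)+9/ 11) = -575192/ 539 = -1067.15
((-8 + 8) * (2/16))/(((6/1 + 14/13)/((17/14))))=0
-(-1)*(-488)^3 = -116214272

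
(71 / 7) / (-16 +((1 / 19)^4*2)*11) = -9252791 / 14595798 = -0.63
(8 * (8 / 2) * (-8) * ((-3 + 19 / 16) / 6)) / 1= 232 / 3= 77.33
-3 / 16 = -0.19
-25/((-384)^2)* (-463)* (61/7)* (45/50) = 0.62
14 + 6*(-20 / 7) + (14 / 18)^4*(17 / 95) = -13426771 / 4363065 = -3.08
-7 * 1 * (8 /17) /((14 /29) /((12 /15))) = -464 /85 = -5.46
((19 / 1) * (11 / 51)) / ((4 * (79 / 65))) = 13585 / 16116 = 0.84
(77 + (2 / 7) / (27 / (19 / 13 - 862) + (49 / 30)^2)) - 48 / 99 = 52203471725 / 681298233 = 76.62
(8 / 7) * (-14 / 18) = -8 / 9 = -0.89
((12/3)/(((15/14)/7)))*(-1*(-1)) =392/15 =26.13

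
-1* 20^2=-400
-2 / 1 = -2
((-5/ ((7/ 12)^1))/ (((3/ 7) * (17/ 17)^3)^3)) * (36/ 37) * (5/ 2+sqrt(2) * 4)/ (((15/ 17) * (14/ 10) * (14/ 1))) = -2720 * sqrt(2)/ 111 -1700/ 111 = -49.97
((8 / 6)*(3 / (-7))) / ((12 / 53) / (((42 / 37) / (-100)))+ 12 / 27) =477 / 16279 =0.03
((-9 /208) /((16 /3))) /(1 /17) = -459 /3328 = -0.14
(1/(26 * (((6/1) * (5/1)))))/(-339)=-1/264420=-0.00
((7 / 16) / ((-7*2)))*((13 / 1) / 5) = -13 / 160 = -0.08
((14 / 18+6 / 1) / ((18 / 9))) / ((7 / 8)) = 244 / 63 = 3.87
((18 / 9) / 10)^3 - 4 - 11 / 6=-4369 / 750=-5.83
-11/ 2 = -5.50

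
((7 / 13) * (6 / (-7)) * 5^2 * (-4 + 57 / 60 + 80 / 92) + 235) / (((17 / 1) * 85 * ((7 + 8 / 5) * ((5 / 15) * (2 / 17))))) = 466725 / 874276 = 0.53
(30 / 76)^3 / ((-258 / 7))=-7875 / 4718992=-0.00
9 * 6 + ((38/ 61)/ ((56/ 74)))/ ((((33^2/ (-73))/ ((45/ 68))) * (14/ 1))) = 5311937677/ 98373968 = 54.00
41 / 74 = 0.55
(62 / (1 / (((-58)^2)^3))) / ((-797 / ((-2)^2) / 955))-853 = -9016189142800801 / 797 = -11312658899373.65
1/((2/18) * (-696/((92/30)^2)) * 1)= -529/4350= -0.12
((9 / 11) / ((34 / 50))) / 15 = 15 / 187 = 0.08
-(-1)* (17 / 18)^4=83521 / 104976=0.80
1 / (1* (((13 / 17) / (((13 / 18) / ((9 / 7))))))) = 119 / 162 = 0.73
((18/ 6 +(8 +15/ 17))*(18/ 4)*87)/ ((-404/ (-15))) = 11745/ 68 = 172.72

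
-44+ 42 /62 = -1343 /31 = -43.32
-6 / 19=-0.32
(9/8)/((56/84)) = 27/16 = 1.69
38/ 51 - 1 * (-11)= 599/ 51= 11.75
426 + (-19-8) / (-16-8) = 3417 / 8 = 427.12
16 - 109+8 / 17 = -1573 / 17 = -92.53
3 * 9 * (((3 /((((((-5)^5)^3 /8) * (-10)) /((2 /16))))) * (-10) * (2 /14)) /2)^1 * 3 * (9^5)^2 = -847288609443 /427246093750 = -1.98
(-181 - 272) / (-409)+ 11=4952 / 409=12.11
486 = 486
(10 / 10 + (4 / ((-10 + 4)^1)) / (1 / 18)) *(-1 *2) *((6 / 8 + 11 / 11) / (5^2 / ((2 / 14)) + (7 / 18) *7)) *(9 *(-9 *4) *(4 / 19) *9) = -1154736 / 8683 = -132.99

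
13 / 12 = 1.08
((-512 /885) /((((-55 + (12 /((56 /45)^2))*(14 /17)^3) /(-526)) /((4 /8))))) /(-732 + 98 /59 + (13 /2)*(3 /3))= 2646259712 /637913396475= 0.00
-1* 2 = -2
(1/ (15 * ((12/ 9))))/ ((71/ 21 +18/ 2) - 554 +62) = -0.00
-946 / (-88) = 43 / 4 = 10.75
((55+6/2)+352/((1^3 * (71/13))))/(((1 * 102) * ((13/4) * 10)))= 2898/78455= 0.04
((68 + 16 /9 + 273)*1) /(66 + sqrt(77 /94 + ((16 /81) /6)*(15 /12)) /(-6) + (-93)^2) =18510*sqrt(5541582) /62455603712549 + 2456499490200 /62455603712549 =0.04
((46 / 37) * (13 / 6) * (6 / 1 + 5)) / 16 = 3289 / 1776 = 1.85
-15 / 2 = -7.50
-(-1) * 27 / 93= 9 / 31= 0.29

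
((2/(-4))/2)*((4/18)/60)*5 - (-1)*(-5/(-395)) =137/17064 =0.01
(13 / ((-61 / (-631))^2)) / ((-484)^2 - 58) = 5176093 / 871450758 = 0.01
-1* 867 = -867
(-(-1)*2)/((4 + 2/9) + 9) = 18/119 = 0.15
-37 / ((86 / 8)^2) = -592 / 1849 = -0.32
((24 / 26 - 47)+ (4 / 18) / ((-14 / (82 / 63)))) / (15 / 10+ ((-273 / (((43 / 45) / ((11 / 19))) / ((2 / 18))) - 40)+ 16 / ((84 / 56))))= 3886464098 / 3896072271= 1.00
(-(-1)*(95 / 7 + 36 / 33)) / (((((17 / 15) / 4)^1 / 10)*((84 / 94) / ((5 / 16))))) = 6632875 / 36652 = 180.97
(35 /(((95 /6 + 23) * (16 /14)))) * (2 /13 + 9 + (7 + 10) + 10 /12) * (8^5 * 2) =4224819200 /3029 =1394790.10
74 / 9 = 8.22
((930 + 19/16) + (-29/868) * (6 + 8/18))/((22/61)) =1774552159/687456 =2581.33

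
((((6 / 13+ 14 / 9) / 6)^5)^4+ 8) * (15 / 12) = 8056424274299636714811694463505401014516716464446730 / 805642427395722378225911993317200201318919182032001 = 10.00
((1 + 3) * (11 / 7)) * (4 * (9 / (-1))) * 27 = -6109.71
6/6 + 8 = 9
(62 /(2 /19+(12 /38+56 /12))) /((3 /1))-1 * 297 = -42476 /145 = -292.94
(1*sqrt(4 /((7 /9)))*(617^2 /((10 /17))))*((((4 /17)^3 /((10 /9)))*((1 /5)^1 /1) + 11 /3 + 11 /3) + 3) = 1449830834471*sqrt(7) /252875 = 15169122.42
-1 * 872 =-872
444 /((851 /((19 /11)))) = 228 /253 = 0.90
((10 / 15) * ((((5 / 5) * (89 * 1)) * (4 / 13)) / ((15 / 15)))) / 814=356 / 15873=0.02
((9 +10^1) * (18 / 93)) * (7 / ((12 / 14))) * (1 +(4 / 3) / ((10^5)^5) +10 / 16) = 11346562500000000000000000931 / 232500000000000000000000000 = 48.80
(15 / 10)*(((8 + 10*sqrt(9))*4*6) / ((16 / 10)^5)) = 534375 / 4096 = 130.46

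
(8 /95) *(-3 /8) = -3 /95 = -0.03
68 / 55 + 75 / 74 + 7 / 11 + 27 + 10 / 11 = 125337 / 4070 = 30.80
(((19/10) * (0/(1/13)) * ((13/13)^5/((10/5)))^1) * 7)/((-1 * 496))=0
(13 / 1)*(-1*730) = -9490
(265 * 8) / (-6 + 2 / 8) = -8480 / 23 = -368.70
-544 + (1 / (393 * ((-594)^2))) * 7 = -75433514105 / 138664548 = -544.00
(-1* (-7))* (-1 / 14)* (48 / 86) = -12 / 43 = -0.28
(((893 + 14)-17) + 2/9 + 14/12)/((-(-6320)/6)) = 3209/3792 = 0.85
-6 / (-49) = 6 / 49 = 0.12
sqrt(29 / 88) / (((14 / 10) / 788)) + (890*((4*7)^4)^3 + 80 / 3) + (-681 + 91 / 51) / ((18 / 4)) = 985*sqrt(638) / 77 + 94863483471594164003120 / 459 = 206674255929399050438.84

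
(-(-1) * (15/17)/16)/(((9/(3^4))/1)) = 135/272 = 0.50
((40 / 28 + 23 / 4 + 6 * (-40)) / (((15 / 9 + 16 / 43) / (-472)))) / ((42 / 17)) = 21817.18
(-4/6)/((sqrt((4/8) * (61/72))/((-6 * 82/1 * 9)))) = 35424 * sqrt(61)/61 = 4535.58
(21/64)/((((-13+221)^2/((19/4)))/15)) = 5985/11075584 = 0.00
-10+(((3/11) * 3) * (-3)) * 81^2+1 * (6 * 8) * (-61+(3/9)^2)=-628219/33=-19036.94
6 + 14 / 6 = 25 / 3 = 8.33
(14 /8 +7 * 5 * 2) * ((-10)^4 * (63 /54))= 837083.33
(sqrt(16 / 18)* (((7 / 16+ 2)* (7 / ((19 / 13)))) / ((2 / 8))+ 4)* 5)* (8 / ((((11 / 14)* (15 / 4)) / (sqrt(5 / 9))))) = 483.66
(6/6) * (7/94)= 7/94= 0.07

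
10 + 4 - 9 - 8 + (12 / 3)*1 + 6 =7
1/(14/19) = 19/14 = 1.36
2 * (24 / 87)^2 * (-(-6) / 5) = 0.18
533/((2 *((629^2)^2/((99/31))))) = 52767/9704971654622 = 0.00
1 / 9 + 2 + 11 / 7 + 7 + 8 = 1177 / 63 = 18.68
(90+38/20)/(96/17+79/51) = 46869/3670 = 12.77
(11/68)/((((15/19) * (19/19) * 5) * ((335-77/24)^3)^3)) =46011481325568/54711594457555887670581214516969692275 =0.00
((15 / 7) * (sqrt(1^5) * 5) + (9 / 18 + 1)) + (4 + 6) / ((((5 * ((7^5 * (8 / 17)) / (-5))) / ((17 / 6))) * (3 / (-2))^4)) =99762973 / 8168202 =12.21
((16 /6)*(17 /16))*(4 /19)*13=442 /57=7.75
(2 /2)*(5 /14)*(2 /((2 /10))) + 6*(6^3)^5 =19747769352217 /7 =2821109907459.57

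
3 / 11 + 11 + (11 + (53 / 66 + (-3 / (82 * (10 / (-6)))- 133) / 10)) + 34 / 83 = 114405631 / 11229900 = 10.19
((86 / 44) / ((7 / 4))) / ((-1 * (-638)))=43 / 24563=0.00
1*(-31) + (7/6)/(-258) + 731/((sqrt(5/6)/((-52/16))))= -9503*sqrt(30)/20-47995/1548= -2633.51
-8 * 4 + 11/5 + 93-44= 96/5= 19.20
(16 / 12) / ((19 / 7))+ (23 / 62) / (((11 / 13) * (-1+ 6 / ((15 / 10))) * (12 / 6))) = 43873 / 77748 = 0.56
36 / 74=18 / 37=0.49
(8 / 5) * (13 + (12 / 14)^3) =7480 / 343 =21.81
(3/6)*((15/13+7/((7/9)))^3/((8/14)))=2012472/2197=916.01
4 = 4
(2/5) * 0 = 0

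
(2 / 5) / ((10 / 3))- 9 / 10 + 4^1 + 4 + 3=10.22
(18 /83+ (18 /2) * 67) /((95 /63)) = 3154221 /7885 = 400.03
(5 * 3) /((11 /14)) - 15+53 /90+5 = 9583 /990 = 9.68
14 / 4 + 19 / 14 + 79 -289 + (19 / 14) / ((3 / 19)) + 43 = -6449 / 42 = -153.55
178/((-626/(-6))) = 534/313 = 1.71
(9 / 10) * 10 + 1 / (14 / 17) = 143 / 14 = 10.21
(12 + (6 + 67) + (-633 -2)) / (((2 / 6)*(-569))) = 2.90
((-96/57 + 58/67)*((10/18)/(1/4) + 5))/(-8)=33865/45828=0.74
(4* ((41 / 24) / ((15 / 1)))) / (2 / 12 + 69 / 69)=0.39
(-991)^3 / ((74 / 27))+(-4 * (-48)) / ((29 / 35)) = -762048200913 / 2146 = -355101677.97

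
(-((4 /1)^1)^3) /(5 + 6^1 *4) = -64 /29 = -2.21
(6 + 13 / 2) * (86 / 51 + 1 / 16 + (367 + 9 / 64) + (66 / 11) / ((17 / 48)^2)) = 578078575 / 110976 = 5209.04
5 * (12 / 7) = 60 / 7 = 8.57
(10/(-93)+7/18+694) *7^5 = 6511183063/558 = 11668786.85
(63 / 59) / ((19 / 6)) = 0.34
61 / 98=0.62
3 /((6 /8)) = 4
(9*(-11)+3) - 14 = -110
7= 7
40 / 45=8 / 9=0.89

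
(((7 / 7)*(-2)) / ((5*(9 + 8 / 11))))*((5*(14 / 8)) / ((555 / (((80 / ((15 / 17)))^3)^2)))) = -15591006539874304 / 43291665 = -360138759.73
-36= -36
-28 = -28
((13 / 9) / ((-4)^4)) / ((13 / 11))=11 / 2304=0.00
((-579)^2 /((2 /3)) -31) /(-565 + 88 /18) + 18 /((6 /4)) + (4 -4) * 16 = -8929965 /10082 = -885.73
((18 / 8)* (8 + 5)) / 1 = 117 / 4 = 29.25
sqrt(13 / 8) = sqrt(26) / 4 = 1.27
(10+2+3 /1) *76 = 1140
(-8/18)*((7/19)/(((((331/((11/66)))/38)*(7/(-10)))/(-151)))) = -6040/8937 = -0.68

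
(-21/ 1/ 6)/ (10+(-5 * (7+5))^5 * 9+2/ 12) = 21/ 41990399939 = 0.00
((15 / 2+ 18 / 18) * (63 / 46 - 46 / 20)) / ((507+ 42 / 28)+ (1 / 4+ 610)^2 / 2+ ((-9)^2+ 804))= -29104 / 690353395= -0.00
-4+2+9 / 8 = -7 / 8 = -0.88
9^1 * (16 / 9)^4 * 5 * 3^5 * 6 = 655360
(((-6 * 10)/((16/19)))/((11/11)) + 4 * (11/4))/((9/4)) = -241/9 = -26.78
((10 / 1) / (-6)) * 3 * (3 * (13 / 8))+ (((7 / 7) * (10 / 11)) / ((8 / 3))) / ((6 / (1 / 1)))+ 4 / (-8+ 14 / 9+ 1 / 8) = -249761 / 10010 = -24.95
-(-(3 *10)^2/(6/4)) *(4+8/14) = 19200/7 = 2742.86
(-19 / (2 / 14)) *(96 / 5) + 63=-12453 / 5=-2490.60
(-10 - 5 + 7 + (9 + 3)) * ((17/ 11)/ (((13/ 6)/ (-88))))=-3264/ 13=-251.08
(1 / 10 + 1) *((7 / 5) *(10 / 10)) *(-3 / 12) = -77 / 200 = -0.38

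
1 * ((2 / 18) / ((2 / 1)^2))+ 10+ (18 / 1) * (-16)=-10007 / 36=-277.97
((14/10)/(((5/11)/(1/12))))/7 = 11/300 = 0.04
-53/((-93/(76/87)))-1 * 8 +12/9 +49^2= 2394.83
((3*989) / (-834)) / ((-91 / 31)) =30659 / 25298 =1.21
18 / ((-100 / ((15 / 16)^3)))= -1215 / 8192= -0.15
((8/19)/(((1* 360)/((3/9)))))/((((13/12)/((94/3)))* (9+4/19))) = 376/307125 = 0.00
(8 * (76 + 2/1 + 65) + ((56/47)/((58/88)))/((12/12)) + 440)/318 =1080728/216717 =4.99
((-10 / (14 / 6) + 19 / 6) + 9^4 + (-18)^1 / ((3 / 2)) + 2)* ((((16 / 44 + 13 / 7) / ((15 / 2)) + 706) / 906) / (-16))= -3740246639 / 11720016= -319.13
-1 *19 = -19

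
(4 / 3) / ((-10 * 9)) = -2 / 135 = -0.01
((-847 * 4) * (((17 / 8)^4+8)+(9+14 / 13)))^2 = 3010010040807678601 / 177209344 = 16985616970.67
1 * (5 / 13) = 5 / 13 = 0.38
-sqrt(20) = -4.47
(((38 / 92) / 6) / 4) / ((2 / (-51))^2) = 16473 / 1472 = 11.19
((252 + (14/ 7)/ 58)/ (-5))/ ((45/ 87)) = -97.45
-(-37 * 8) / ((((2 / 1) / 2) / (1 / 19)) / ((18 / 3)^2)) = 10656 / 19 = 560.84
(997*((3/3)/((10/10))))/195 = 997/195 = 5.11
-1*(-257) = 257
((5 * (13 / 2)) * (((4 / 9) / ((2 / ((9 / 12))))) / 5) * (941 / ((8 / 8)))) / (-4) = -12233 / 48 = -254.85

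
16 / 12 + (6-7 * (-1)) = 43 / 3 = 14.33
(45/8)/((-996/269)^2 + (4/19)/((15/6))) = 309343275/758563264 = 0.41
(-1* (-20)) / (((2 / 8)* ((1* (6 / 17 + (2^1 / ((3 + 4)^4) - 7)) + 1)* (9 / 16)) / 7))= -182860160 / 1037079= -176.32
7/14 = 1/2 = 0.50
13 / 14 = 0.93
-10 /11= -0.91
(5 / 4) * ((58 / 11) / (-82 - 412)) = -145 / 10868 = -0.01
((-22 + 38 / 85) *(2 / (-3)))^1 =3664 / 255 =14.37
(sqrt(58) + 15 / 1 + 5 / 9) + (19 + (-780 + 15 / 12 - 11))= -27187 / 36 + sqrt(58)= -747.58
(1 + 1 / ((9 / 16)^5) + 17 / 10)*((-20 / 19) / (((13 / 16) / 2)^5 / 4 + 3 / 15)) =-16213612943114240 / 152665855426683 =-106.20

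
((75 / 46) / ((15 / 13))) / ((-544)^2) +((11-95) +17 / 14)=-7888765497 / 95291392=-82.79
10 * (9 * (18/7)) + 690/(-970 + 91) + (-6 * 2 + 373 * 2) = 1978484/2051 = 964.64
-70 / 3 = -23.33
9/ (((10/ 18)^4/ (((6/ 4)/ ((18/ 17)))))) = 334611/ 2500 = 133.84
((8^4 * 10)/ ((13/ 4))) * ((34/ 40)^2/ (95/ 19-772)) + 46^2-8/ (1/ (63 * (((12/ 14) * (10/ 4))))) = 51057908/ 49855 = 1024.13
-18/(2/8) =-72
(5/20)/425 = 0.00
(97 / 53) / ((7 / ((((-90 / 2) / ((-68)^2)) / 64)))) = -4365 / 109792256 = -0.00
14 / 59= 0.24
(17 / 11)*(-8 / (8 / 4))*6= -408 / 11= -37.09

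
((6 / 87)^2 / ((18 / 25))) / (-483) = -50 / 3655827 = -0.00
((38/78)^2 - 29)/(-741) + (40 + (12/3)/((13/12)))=49287644/1127061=43.73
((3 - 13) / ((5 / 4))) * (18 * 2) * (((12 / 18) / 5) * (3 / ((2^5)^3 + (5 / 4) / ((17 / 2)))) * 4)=-78336 / 5570585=-0.01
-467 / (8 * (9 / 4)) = -467 / 18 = -25.94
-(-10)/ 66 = 5/ 33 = 0.15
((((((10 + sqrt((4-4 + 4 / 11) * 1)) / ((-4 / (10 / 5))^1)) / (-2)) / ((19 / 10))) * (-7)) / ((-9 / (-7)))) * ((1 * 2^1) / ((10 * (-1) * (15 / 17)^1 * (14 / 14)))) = 833 * sqrt(11) / 28215 + 833 / 513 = 1.72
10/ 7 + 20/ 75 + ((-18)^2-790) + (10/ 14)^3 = -2386973/ 5145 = -463.94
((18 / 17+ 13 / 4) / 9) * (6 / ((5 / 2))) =1.15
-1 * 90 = -90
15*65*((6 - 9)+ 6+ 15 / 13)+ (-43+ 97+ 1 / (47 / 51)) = 4105.09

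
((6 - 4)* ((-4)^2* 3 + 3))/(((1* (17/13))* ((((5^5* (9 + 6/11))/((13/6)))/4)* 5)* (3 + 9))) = 1859/4921875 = 0.00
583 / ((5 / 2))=1166 / 5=233.20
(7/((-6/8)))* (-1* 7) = 196/3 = 65.33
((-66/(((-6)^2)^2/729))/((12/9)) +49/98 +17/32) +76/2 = 179/16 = 11.19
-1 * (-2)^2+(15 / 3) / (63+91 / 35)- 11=-4895 / 328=-14.92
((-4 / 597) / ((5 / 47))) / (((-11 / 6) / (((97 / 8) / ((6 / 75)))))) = 22795 / 4378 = 5.21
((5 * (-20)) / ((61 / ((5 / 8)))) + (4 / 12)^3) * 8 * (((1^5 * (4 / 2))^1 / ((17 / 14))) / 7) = -52048 / 27999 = -1.86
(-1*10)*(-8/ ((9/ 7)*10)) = 56/ 9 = 6.22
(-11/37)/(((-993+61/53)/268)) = 39061/486254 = 0.08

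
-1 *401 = -401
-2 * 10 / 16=-5 / 4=-1.25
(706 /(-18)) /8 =-353 /72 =-4.90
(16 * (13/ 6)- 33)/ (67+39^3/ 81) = 5/ 2398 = 0.00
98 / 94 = 49 / 47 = 1.04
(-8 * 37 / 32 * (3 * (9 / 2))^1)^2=998001 / 64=15593.77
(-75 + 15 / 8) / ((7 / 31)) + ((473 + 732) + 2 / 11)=542907 / 616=881.34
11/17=0.65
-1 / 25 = -0.04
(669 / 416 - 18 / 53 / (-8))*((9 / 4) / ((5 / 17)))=5568129 / 440960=12.63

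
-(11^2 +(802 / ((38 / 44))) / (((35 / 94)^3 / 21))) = -43978553663 / 116375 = -377903.79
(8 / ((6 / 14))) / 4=14 / 3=4.67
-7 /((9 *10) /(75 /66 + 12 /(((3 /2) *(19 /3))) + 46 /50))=-80941 /313500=-0.26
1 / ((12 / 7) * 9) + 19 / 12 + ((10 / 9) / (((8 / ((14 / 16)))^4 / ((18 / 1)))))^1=1.65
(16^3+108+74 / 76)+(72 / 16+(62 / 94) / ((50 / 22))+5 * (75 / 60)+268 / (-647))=243565124127 / 57777100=4215.60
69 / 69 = 1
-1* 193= -193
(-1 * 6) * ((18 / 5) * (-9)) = 972 / 5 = 194.40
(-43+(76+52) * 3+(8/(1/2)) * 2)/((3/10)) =1243.33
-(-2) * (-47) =-94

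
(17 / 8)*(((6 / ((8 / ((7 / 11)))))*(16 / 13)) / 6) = 119 / 572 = 0.21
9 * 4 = 36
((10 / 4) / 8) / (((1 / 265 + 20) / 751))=995075 / 84816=11.73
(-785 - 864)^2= 2719201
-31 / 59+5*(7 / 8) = 1817 / 472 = 3.85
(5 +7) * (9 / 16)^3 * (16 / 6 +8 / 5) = 729 / 80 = 9.11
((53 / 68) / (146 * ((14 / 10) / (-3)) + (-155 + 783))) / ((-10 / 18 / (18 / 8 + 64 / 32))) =-0.01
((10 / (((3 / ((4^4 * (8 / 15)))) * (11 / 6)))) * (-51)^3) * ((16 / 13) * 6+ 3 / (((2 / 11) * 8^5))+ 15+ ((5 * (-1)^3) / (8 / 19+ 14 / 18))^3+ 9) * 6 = 320635120525513641 / 39422812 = 8133238200.40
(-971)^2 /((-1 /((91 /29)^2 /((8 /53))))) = -61505100.33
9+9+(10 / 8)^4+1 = 5489 / 256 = 21.44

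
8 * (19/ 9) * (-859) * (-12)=522272/ 3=174090.67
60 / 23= 2.61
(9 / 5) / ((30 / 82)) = 123 / 25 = 4.92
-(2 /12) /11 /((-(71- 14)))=1 /3762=0.00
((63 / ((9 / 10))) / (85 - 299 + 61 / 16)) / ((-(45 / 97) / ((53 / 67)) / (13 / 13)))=1151584 / 2027889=0.57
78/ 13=6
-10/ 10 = -1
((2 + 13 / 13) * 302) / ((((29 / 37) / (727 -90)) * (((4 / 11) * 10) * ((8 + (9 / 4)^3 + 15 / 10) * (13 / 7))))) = 144546864 / 27695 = 5219.24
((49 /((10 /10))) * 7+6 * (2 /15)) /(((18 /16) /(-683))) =-1043624 /5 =-208724.80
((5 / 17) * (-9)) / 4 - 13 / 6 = -577 / 204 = -2.83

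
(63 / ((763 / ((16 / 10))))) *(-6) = -0.79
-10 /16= -5 /8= -0.62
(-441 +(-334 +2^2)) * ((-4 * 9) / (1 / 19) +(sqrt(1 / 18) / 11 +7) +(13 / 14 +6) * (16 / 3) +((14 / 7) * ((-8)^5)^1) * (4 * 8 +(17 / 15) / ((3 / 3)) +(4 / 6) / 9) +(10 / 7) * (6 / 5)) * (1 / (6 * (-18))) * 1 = -75528204191 / 4860 +257 * sqrt(2) / 2376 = -15540782.60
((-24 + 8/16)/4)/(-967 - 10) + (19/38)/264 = 4079/515856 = 0.01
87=87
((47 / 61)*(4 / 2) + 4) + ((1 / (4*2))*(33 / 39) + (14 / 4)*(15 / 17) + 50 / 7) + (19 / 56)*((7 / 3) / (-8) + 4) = 44354077 / 2588352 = 17.14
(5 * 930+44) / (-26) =-2347 / 13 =-180.54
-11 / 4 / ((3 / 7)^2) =-539 / 36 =-14.97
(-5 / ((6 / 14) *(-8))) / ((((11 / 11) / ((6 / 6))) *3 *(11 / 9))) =35 / 88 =0.40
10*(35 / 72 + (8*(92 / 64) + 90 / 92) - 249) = -1954375 / 828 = -2360.36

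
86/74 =43/37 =1.16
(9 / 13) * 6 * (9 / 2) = 243 / 13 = 18.69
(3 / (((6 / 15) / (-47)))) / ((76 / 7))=-32.47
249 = 249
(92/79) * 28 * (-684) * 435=-766463040/79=-9702063.80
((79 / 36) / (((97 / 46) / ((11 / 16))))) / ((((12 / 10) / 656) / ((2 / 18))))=4097335 / 94284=43.46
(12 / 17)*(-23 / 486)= -0.03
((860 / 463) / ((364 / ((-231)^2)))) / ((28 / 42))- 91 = 3821377 / 12038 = 317.44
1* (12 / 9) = 1.33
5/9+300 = 300.56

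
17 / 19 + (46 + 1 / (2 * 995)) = 1773109 / 37810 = 46.90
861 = 861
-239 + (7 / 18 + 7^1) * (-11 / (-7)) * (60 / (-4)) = -2479 / 6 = -413.17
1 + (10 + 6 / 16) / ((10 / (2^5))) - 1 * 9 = 126 / 5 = 25.20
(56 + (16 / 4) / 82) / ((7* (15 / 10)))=5.34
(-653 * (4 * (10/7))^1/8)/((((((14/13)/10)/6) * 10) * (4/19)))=-2419365/196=-12343.70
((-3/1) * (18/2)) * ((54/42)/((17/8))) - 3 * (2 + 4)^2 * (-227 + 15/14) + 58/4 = 5806831/238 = 24398.45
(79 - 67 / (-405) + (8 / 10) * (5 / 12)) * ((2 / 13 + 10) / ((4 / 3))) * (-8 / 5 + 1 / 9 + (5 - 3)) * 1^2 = 8145841 / 26325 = 309.43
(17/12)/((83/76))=323/249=1.30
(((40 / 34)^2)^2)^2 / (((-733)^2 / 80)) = 2048000000000 / 3747997739717449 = 0.00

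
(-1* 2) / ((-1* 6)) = 1 / 3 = 0.33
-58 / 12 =-4.83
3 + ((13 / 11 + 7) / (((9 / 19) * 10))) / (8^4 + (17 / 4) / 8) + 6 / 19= 90856229 / 27397601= 3.32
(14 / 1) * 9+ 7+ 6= 139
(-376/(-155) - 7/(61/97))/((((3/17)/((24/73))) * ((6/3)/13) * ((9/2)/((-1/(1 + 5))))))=72761156/18635805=3.90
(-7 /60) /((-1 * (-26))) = -7 /1560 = -0.00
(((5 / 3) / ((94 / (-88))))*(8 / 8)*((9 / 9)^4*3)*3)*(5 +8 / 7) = -28380 / 329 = -86.26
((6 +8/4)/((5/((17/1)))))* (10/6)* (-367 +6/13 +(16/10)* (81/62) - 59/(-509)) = -16939791984/1025635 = -16516.39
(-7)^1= -7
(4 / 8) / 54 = 1 / 108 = 0.01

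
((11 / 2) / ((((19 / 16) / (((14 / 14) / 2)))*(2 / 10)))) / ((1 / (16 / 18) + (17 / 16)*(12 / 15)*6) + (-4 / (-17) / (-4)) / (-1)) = 149600 / 81187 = 1.84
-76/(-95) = 4/5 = 0.80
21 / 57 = 7 / 19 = 0.37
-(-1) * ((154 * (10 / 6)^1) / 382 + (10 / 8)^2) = 20485 / 9168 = 2.23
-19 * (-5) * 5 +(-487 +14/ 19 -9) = -385/ 19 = -20.26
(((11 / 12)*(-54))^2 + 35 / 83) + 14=818271 / 332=2464.67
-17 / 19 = -0.89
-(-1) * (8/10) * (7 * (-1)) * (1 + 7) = -224/5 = -44.80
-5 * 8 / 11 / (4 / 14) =-140 / 11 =-12.73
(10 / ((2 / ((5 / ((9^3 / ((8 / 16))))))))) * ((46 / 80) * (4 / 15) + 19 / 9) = 1019 / 26244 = 0.04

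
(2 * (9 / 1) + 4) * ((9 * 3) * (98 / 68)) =14553 / 17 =856.06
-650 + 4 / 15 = -9746 / 15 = -649.73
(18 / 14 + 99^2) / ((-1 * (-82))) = 34308 / 287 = 119.54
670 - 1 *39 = 631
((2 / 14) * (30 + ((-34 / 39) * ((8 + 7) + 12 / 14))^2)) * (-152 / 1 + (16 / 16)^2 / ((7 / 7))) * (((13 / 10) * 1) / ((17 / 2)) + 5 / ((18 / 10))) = -13978.39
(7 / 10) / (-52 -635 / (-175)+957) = 49 / 63604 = 0.00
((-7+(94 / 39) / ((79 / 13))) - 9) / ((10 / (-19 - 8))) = 16641 / 395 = 42.13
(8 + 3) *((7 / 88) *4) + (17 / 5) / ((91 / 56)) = 727 / 130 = 5.59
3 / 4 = 0.75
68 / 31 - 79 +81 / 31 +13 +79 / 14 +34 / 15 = -53.28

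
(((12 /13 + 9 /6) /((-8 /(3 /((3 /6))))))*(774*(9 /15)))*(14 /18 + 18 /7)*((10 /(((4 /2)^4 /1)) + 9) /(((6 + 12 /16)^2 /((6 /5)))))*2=-1433.07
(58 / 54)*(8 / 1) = 8.59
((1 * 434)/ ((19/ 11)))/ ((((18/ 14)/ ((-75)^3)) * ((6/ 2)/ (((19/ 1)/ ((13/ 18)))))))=-9398812500/ 13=-722985576.92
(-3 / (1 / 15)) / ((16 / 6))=-135 / 8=-16.88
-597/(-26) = 597/26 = 22.96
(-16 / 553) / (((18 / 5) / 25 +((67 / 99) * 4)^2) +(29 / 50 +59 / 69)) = -901692000 / 277593730589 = -0.00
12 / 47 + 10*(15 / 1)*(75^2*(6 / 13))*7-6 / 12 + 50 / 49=163225171449 / 59878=2725962.31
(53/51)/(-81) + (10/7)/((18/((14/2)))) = 2242/4131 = 0.54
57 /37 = 1.54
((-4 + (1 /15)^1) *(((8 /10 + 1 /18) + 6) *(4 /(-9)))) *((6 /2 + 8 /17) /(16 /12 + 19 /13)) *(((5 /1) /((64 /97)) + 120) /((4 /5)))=45595157933 /19211904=2373.28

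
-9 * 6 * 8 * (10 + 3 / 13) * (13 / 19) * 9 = -27216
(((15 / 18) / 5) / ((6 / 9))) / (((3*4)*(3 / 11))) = 11 / 144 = 0.08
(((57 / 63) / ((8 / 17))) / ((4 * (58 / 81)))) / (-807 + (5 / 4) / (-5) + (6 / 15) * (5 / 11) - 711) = -31977 / 72316720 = -0.00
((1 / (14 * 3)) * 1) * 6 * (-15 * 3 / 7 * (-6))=270 / 49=5.51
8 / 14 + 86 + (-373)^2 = 974509 / 7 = 139215.57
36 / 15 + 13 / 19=293 / 95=3.08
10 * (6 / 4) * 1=15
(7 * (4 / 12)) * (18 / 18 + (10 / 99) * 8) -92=-26071 / 297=-87.78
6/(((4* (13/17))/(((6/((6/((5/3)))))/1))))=85/26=3.27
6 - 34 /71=392 /71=5.52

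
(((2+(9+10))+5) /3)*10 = 260 /3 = 86.67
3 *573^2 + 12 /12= 984988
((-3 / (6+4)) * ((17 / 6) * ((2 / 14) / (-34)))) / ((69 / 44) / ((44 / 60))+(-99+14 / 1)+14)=-121 / 2333030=-0.00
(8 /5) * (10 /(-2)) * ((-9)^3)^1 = 5832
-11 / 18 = -0.61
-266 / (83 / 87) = -23142 / 83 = -278.82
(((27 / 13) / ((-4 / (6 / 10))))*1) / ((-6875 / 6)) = 243 / 893750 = 0.00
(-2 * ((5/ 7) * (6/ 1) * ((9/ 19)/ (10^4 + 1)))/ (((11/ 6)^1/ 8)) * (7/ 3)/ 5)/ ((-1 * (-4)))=-0.00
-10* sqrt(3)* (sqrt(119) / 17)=-10* sqrt(357) / 17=-11.11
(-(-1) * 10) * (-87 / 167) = -870 / 167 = -5.21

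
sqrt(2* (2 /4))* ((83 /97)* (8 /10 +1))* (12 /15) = 2988 /2425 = 1.23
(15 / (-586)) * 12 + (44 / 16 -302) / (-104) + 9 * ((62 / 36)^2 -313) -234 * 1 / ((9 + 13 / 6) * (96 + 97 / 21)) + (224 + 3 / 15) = -2563.74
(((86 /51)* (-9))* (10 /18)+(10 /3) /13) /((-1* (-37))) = -5420 /24531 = -0.22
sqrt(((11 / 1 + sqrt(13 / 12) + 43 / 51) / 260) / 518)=sqrt(14595945 * sqrt(39) + 1037170680) / 3434340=0.01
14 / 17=0.82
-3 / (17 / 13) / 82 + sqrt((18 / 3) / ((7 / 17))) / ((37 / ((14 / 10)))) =0.12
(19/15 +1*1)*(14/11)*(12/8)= 238/55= 4.33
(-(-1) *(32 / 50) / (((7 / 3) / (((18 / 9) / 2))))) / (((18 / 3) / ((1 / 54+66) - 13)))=2.42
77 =77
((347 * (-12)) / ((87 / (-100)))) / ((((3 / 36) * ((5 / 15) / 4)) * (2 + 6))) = 2498400 / 29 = 86151.72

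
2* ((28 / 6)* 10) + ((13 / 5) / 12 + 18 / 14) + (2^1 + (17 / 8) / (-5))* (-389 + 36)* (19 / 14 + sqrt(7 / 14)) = -369433 / 560-22239* sqrt(2) / 80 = -1052.84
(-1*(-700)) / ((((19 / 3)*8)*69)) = 175 / 874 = 0.20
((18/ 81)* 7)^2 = 196/ 81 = 2.42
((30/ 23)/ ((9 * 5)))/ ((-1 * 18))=-1/ 621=-0.00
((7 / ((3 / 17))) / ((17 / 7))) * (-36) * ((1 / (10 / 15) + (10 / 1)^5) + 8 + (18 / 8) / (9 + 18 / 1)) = -58805635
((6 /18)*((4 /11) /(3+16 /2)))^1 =4 /363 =0.01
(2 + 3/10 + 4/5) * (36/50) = 279/125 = 2.23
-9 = -9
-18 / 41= -0.44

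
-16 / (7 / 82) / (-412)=0.45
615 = 615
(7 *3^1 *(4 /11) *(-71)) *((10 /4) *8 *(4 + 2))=-715680 /11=-65061.82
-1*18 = -18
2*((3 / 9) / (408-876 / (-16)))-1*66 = -366490 / 5553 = -66.00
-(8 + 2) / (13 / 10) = -100 / 13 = -7.69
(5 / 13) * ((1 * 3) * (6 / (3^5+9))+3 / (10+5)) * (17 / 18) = 0.10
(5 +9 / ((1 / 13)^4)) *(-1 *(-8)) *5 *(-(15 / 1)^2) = -2313486000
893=893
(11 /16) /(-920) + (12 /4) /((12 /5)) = 18389 /14720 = 1.25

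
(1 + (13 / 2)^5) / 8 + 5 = 372605 / 256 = 1455.49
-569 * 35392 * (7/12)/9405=-35241584/28215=-1249.04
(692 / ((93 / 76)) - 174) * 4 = 145640 / 93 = 1566.02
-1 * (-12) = 12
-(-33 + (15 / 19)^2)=11688 / 361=32.38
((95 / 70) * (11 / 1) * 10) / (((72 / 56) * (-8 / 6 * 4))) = -1045 / 48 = -21.77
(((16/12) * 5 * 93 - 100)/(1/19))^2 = 97614400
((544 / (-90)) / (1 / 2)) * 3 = -544 / 15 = -36.27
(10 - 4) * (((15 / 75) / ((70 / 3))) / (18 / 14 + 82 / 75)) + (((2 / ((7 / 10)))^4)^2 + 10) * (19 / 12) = 7047.03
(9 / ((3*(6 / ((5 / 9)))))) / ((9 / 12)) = 10 / 27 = 0.37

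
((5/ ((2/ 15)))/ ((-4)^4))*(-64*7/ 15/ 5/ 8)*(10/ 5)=-0.22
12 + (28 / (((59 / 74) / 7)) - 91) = 166.83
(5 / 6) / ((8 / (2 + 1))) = 5 / 16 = 0.31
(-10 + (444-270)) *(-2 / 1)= -328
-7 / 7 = -1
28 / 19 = 1.47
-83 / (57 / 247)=-1079 / 3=-359.67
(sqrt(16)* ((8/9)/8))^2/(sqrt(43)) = 16* sqrt(43)/3483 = 0.03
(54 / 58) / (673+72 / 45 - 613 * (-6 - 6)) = 135 / 1164437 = 0.00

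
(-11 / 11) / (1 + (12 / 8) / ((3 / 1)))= -2 / 3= -0.67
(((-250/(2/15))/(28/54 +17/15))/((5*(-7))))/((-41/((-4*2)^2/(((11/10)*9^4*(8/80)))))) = -4000000/57024891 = -0.07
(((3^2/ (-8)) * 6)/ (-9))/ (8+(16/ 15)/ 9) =405/ 4384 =0.09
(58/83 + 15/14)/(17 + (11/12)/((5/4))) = 30855/309092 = 0.10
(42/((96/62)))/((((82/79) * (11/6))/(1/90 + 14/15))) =291431/21648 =13.46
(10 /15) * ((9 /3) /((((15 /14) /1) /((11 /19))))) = 308 /285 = 1.08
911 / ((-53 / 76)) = -69236 / 53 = -1306.34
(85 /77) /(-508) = -85 /39116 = -0.00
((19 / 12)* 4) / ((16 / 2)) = 0.79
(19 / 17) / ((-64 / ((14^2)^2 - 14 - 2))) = -670.59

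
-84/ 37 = -2.27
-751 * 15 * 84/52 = -236565/13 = -18197.31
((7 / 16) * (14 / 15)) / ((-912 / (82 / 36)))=-2009 / 1969920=-0.00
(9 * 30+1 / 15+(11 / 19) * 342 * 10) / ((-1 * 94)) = -33751 / 1410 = -23.94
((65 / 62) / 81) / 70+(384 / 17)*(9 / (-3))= -80994595 / 1195236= -67.76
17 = 17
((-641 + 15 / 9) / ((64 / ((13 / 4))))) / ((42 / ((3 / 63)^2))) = -1781 / 1016064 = -0.00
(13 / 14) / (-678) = -13 / 9492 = -0.00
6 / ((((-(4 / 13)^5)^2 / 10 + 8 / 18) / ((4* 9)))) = 334996135193070 / 689293638893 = 486.00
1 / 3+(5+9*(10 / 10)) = 43 / 3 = 14.33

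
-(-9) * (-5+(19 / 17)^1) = -594 / 17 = -34.94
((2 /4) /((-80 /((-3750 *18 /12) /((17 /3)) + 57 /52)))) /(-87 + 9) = -292177 /3677440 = -0.08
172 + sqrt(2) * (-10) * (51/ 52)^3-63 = 109-663255 * sqrt(2)/ 70304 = 95.66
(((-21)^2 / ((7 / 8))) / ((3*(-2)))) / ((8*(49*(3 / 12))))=-6 / 7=-0.86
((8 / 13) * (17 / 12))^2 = 1156 / 1521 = 0.76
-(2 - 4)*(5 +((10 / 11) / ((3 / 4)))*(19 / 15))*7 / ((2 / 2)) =9058 / 99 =91.49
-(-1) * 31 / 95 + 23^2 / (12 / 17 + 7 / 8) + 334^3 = 152207259109 / 4085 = 37260038.95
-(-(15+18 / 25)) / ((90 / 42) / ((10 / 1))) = 1834 / 25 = 73.36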